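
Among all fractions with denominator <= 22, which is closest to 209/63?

Expand x = 209/63 as a continued fraction with the Euclidean algorithm:
  209 = 3*63 + 20, so a_0 = 3.
  63 = 3*20 + 3, so a_1 = 3.
  20 = 6*3 + 2, so a_2 = 6.
  3 = 1*2 + 1, so a_3 = 1.
  2 = 2*1 + 0, so a_4 = 2.
so x = [3; 3, 6, 1, 2].
Convergents (p_i = a_i*p_{i-1} + p_{i-2}, q_i = a_i*q_{i-1} + q_{i-2} with p_{-2}=0, p_{-1}=1, q_{-2}=1, q_{-1}=0), until the denominator exceeds 22:
  i=0: a_0=3, p_0 = 3*1 + 0 = 3, q_0 = 3*0 + 1 = 1.
  i=1: a_1=3, p_1 = 3*3 + 1 = 10, q_1 = 3*1 + 0 = 3.
  i=2: a_2=6, p_2 = 6*10 + 3 = 63, q_2 = 6*3 + 1 = 19.
  i=3: a_3=1, p_3 = 1*63 + 10 = 73, q_3 = 1*19 + 3 = 22.
  i=4: a_4=2, p_4 = 2*73 + 63 = 209, q_4 = 2*22 + 19 = 63.
q_4 = 63 > 22, so the last convergent with denominator <= 22 is p_3/q_3 = 73/22.
The closest fraction with denominator <= 22 is either p_3/q_3 or the intermediate fraction (k*p_3 + p_2)/(k*q_3 + q_2) with the largest k >= 1 whose denominator stays <= 22; these approach x as k grows, and every other convergent or intermediate fraction in range is farther away.
Largest k: floor((22 - q_2)/q_3) = floor((22 - 19)/22) = 0.
Since k = 0, no intermediate fraction beyond p_3/q_3 has denominator <= 22, so the convergent 73/22 is the closest (its error is |209*22 - 73*63|/(63*22) = 1/1386).

73/22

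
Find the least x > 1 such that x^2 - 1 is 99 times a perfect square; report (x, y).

First expand sqrt(99) as a continued fraction. With x_i = (sqrt(99) + m_i)/d_i and (m_0, d_0) = (0, 1): a_0 = floor(sqrt(99)) = 9, since 9^2 = 81 <= 99 < 100 = 10^2.
Iterate m_{i+1} = d_i*a_i - m_i, d_{i+1} = (99 - m_{i+1}^2)/d_i, a_{i+1} = floor((a_0 + m_{i+1})/d_{i+1}):
  m_1 = 1*9 - 0 = 9, d_1 = (99 - 9^2)/1 = 18/1 = 18, a_1 = floor((9 + 9)/18) = 1.
  m_2 = 18*1 - 9 = 9, d_2 = (99 - 9^2)/18 = 18/18 = 1, a_2 = floor((9 + 9)/1) = 18.
  m_3 = 1*18 - 9 = 9, d_3 = (99 - 9^2)/1 = 18/1 = 18: (m_3, d_3) = (m_1, d_1) = (9, 18), so from here the quotients repeat a_1, a_2; the period length is 2.
So sqrt(99) = [9; (1, 18)] with period length k = 2.
k is even, so the fundamental solution of x^2 - 99y^2 = 1 is (p_{k-1}, q_{k-1}) = (p_1, q_1); compute convergents through index 1.
Convergents (p_i = a_i*p_{i-1} + p_{i-2}, q_i = a_i*q_{i-1} + q_{i-2} with p_{-2}=0, p_{-1}=1, q_{-2}=1, q_{-1}=0):
  i=0: a_0=9, p_0 = 9*1 + 0 = 9, q_0 = 9*0 + 1 = 1.
  i=1: a_1=1, p_1 = 1*9 + 1 = 10, q_1 = 1*1 + 0 = 1.
Check: 10^2 - 99*1^2 = 100 - 99 = 1, so (x, y) = (10, 1) solves the equation, and by the theorem it is the least positive solution.

(x, y) = (10, 1)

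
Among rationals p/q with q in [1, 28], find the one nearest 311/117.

69/26

Expand x = 311/117 as a continued fraction with the Euclidean algorithm:
  311 = 2*117 + 77, so a_0 = 2.
  117 = 1*77 + 40, so a_1 = 1.
  77 = 1*40 + 37, so a_2 = 1.
  40 = 1*37 + 3, so a_3 = 1.
  37 = 12*3 + 1, so a_4 = 12.
  3 = 3*1 + 0, so a_5 = 3.
so x = [2; 1, 1, 1, 12, 3].
Convergents (p_i = a_i*p_{i-1} + p_{i-2}, q_i = a_i*q_{i-1} + q_{i-2} with p_{-2}=0, p_{-1}=1, q_{-2}=1, q_{-1}=0), until the denominator exceeds 28:
  i=0: a_0=2, p_0 = 2*1 + 0 = 2, q_0 = 2*0 + 1 = 1.
  i=1: a_1=1, p_1 = 1*2 + 1 = 3, q_1 = 1*1 + 0 = 1.
  i=2: a_2=1, p_2 = 1*3 + 2 = 5, q_2 = 1*1 + 1 = 2.
  i=3: a_3=1, p_3 = 1*5 + 3 = 8, q_3 = 1*2 + 1 = 3.
  i=4: a_4=12, p_4 = 12*8 + 5 = 101, q_4 = 12*3 + 2 = 38.
q_4 = 38 > 28, so the last convergent with denominator <= 28 is p_3/q_3 = 8/3.
The closest fraction with denominator <= 28 is either p_3/q_3 or the intermediate fraction (k*p_3 + p_2)/(k*q_3 + q_2) with the largest k >= 1 whose denominator stays <= 28; these approach x as k grows, and every other convergent or intermediate fraction in range is farther away.
Largest k: floor((28 - q_2)/q_3) = floor((28 - 2)/3) = 8.
That gives (8*8 + 5)/(8*3 + 2) = 69/26.
Compare the errors: |x - 8/3| = |311*3 - 8*117|/(117*3) = 3/351, and |x - 69/26| = |311*26 - 69*117|/(117*26) = 13/3042.
Cross-multiplying, 13*351 = 4563 < 9126 = 3*3042, so 13/3042 is smaller: the intermediate fraction 69/26 is closer to x than 8/3.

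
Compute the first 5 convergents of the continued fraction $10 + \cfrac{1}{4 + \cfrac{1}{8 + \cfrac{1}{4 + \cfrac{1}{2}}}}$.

Using the convergent recurrence p_i = a_i*p_{i-1} + p_{i-2}, q_i = a_i*q_{i-1} + q_{i-2} with p_{-2}=0, p_{-1}=1, q_{-2}=1, q_{-1}=0:
  i=0: a_0=10, p_0 = 10*1 + 0 = 10, q_0 = 10*0 + 1 = 1.
  i=1: a_1=4, p_1 = 4*10 + 1 = 41, q_1 = 4*1 + 0 = 4.
  i=2: a_2=8, p_2 = 8*41 + 10 = 338, q_2 = 8*4 + 1 = 33.
  i=3: a_3=4, p_3 = 4*338 + 41 = 1393, q_3 = 4*33 + 4 = 136.
  i=4: a_4=2, p_4 = 2*1393 + 338 = 3124, q_4 = 2*136 + 33 = 305.

10/1, 41/4, 338/33, 1393/136, 3124/305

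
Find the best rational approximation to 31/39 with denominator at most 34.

27/34

Expand x = 31/39 as a continued fraction with the Euclidean algorithm:
  31 = 0*39 + 31, so a_0 = 0.
  39 = 1*31 + 8, so a_1 = 1.
  31 = 3*8 + 7, so a_2 = 3.
  8 = 1*7 + 1, so a_3 = 1.
  7 = 7*1 + 0, so a_4 = 7.
so x = [0; 1, 3, 1, 7].
Convergents (p_i = a_i*p_{i-1} + p_{i-2}, q_i = a_i*q_{i-1} + q_{i-2} with p_{-2}=0, p_{-1}=1, q_{-2}=1, q_{-1}=0), until the denominator exceeds 34:
  i=0: a_0=0, p_0 = 0*1 + 0 = 0, q_0 = 0*0 + 1 = 1.
  i=1: a_1=1, p_1 = 1*0 + 1 = 1, q_1 = 1*1 + 0 = 1.
  i=2: a_2=3, p_2 = 3*1 + 0 = 3, q_2 = 3*1 + 1 = 4.
  i=3: a_3=1, p_3 = 1*3 + 1 = 4, q_3 = 1*4 + 1 = 5.
  i=4: a_4=7, p_4 = 7*4 + 3 = 31, q_4 = 7*5 + 4 = 39.
q_4 = 39 > 34, so the last convergent with denominator <= 34 is p_3/q_3 = 4/5.
The closest fraction with denominator <= 34 is either p_3/q_3 or the intermediate fraction (k*p_3 + p_2)/(k*q_3 + q_2) with the largest k >= 1 whose denominator stays <= 34; these approach x as k grows, and every other convergent or intermediate fraction in range is farther away.
Largest k: floor((34 - q_2)/q_3) = floor((34 - 4)/5) = 6.
That gives (6*4 + 3)/(6*5 + 4) = 27/34.
Compare the errors: |x - 4/5| = |31*5 - 4*39|/(39*5) = 1/195, and |x - 27/34| = |31*34 - 27*39|/(39*34) = 1/1326.
Cross-multiplying, 1*195 = 195 < 1326 = 1*1326, so 1/1326 is smaller: the intermediate fraction 27/34 is closer to x than 4/5.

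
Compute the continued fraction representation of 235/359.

[0; 1, 1, 1, 8, 1, 1, 6]

Run the Euclidean algorithm on 235 and 359; the successive quotients are the partial quotients a_0, a_1, ... (each step inverts the fractional part left over by the previous one):
  235 = 0*359 + 235, so a_0 = 0.
  359 = 1*235 + 124, so a_1 = 1.
  235 = 1*124 + 111, so a_2 = 1.
  124 = 1*111 + 13, so a_3 = 1.
  111 = 8*13 + 7, so a_4 = 8.
  13 = 1*7 + 6, so a_5 = 1.
  7 = 1*6 + 1, so a_6 = 1.
  6 = 6*1 + 0, so a_7 = 6.
The remainder reaches 0 after 8 divisions, so the expansion has 8 partial quotients, read off in order.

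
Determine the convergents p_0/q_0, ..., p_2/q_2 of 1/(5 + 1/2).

Using the convergent recurrence p_i = a_i*p_{i-1} + p_{i-2}, q_i = a_i*q_{i-1} + q_{i-2} with p_{-2}=0, p_{-1}=1, q_{-2}=1, q_{-1}=0:
  i=0: a_0=0, p_0 = 0*1 + 0 = 0, q_0 = 0*0 + 1 = 1.
  i=1: a_1=5, p_1 = 5*0 + 1 = 1, q_1 = 5*1 + 0 = 5.
  i=2: a_2=2, p_2 = 2*1 + 0 = 2, q_2 = 2*5 + 1 = 11.

0/1, 1/5, 2/11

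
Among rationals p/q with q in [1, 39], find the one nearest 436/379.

Expand x = 436/379 as a continued fraction with the Euclidean algorithm:
  436 = 1*379 + 57, so a_0 = 1.
  379 = 6*57 + 37, so a_1 = 6.
  57 = 1*37 + 20, so a_2 = 1.
  37 = 1*20 + 17, so a_3 = 1.
  20 = 1*17 + 3, so a_4 = 1.
  17 = 5*3 + 2, so a_5 = 5.
  3 = 1*2 + 1, so a_6 = 1.
  2 = 2*1 + 0, so a_7 = 2.
so x = [1; 6, 1, 1, 1, 5, 1, 2].
Convergents (p_i = a_i*p_{i-1} + p_{i-2}, q_i = a_i*q_{i-1} + q_{i-2} with p_{-2}=0, p_{-1}=1, q_{-2}=1, q_{-1}=0), until the denominator exceeds 39:
  i=0: a_0=1, p_0 = 1*1 + 0 = 1, q_0 = 1*0 + 1 = 1.
  i=1: a_1=6, p_1 = 6*1 + 1 = 7, q_1 = 6*1 + 0 = 6.
  i=2: a_2=1, p_2 = 1*7 + 1 = 8, q_2 = 1*6 + 1 = 7.
  i=3: a_3=1, p_3 = 1*8 + 7 = 15, q_3 = 1*7 + 6 = 13.
  i=4: a_4=1, p_4 = 1*15 + 8 = 23, q_4 = 1*13 + 7 = 20.
  i=5: a_5=5, p_5 = 5*23 + 15 = 130, q_5 = 5*20 + 13 = 113.
q_5 = 113 > 39, so the last convergent with denominator <= 39 is p_4/q_4 = 23/20.
The closest fraction with denominator <= 39 is either p_4/q_4 or the intermediate fraction (k*p_4 + p_3)/(k*q_4 + q_3) with the largest k >= 1 whose denominator stays <= 39; these approach x as k grows, and every other convergent or intermediate fraction in range is farther away.
Largest k: floor((39 - q_3)/q_4) = floor((39 - 13)/20) = 1.
That gives (1*23 + 15)/(1*20 + 13) = 38/33.
Compare the errors: |x - 23/20| = |436*20 - 23*379|/(379*20) = 3/7580, and |x - 38/33| = |436*33 - 38*379|/(379*33) = 14/12507.
Cross-multiplying, 3*12507 = 37521 < 106120 = 14*7580, so 3/7580 is smaller: the convergent 23/20 is closer to x than 38/33.

23/20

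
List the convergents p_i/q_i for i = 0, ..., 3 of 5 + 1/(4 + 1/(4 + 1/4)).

5/1, 21/4, 89/17, 377/72

Using the convergent recurrence p_i = a_i*p_{i-1} + p_{i-2}, q_i = a_i*q_{i-1} + q_{i-2} with p_{-2}=0, p_{-1}=1, q_{-2}=1, q_{-1}=0:
  i=0: a_0=5, p_0 = 5*1 + 0 = 5, q_0 = 5*0 + 1 = 1.
  i=1: a_1=4, p_1 = 4*5 + 1 = 21, q_1 = 4*1 + 0 = 4.
  i=2: a_2=4, p_2 = 4*21 + 5 = 89, q_2 = 4*4 + 1 = 17.
  i=3: a_3=4, p_3 = 4*89 + 21 = 377, q_3 = 4*17 + 4 = 72.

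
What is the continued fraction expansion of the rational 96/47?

Run the Euclidean algorithm on 96 and 47; the successive quotients are the partial quotients a_0, a_1, ... (each step inverts the fractional part left over by the previous one):
  96 = 2*47 + 2, so a_0 = 2.
  47 = 23*2 + 1, so a_1 = 23.
  2 = 2*1 + 0, so a_2 = 2.
The remainder reaches 0 after 3 divisions, so the expansion has 3 partial quotients, read off in order.

[2; 23, 2]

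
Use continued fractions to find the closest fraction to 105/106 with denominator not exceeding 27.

Expand x = 105/106 as a continued fraction with the Euclidean algorithm:
  105 = 0*106 + 105, so a_0 = 0.
  106 = 1*105 + 1, so a_1 = 1.
  105 = 105*1 + 0, so a_2 = 105.
so x = [0; 1, 105].
Convergents (p_i = a_i*p_{i-1} + p_{i-2}, q_i = a_i*q_{i-1} + q_{i-2} with p_{-2}=0, p_{-1}=1, q_{-2}=1, q_{-1}=0), until the denominator exceeds 27:
  i=0: a_0=0, p_0 = 0*1 + 0 = 0, q_0 = 0*0 + 1 = 1.
  i=1: a_1=1, p_1 = 1*0 + 1 = 1, q_1 = 1*1 + 0 = 1.
  i=2: a_2=105, p_2 = 105*1 + 0 = 105, q_2 = 105*1 + 1 = 106.
q_2 = 106 > 27, so the last convergent with denominator <= 27 is p_1/q_1 = 1/1.
The closest fraction with denominator <= 27 is either p_1/q_1 or the intermediate fraction (k*p_1 + p_0)/(k*q_1 + q_0) with the largest k >= 1 whose denominator stays <= 27; these approach x as k grows, and every other convergent or intermediate fraction in range is farther away.
Largest k: floor((27 - q_0)/q_1) = floor((27 - 1)/1) = 26.
That gives (26*1 + 0)/(26*1 + 1) = 26/27.
Compare the errors: |x - 1/1| = |105*1 - 1*106|/(106*1) = 1/106, and |x - 26/27| = |105*27 - 26*106|/(106*27) = 79/2862.
Cross-multiplying, 1*2862 = 2862 < 8374 = 79*106, so 1/106 is smaller: the convergent 1/1 is closer to x than 26/27.

1/1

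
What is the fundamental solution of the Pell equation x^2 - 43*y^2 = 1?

(x, y) = (3482, 531)

First expand sqrt(43) as a continued fraction. With x_i = (sqrt(43) + m_i)/d_i and (m_0, d_0) = (0, 1): a_0 = floor(sqrt(43)) = 6, since 6^2 = 36 <= 43 < 49 = 7^2.
Iterate m_{i+1} = d_i*a_i - m_i, d_{i+1} = (43 - m_{i+1}^2)/d_i, a_{i+1} = floor((a_0 + m_{i+1})/d_{i+1}):
  m_1 = 1*6 - 0 = 6, d_1 = (43 - 6^2)/1 = 7/1 = 7, a_1 = floor((6 + 6)/7) = 1.
  m_2 = 7*1 - 6 = 1, d_2 = (43 - 1^2)/7 = 42/7 = 6, a_2 = floor((6 + 1)/6) = 1.
  m_3 = 6*1 - 1 = 5, d_3 = (43 - 5^2)/6 = 18/6 = 3, a_3 = floor((6 + 5)/3) = 3.
  m_4 = 3*3 - 5 = 4, d_4 = (43 - 4^2)/3 = 27/3 = 9, a_4 = floor((6 + 4)/9) = 1.
  m_5 = 9*1 - 4 = 5, d_5 = (43 - 5^2)/9 = 18/9 = 2, a_5 = floor((6 + 5)/2) = 5.
  m_6 = 2*5 - 5 = 5, d_6 = (43 - 5^2)/2 = 18/2 = 9, a_6 = floor((6 + 5)/9) = 1.
  m_7 = 9*1 - 5 = 4, d_7 = (43 - 4^2)/9 = 27/9 = 3, a_7 = floor((6 + 4)/3) = 3.
  m_8 = 3*3 - 4 = 5, d_8 = (43 - 5^2)/3 = 18/3 = 6, a_8 = floor((6 + 5)/6) = 1.
  m_9 = 6*1 - 5 = 1, d_9 = (43 - 1^2)/6 = 42/6 = 7, a_9 = floor((6 + 1)/7) = 1.
  m_10 = 7*1 - 1 = 6, d_10 = (43 - 6^2)/7 = 7/7 = 1, a_10 = floor((6 + 6)/1) = 12.
  m_11 = 1*12 - 6 = 6, d_11 = (43 - 6^2)/1 = 7/1 = 7: (m_11, d_11) = (m_1, d_1) = (6, 7), so from here the quotients repeat a_1, ..., a_10; the period length is 10.
So sqrt(43) = [6; (1, 1, 3, 1, 5, 1, 3, 1, 1, 12)] with period length k = 10.
k is even, so the fundamental solution of x^2 - 43y^2 = 1 is (p_{k-1}, q_{k-1}) = (p_9, q_9); compute convergents through index 9.
Convergents (p_i = a_i*p_{i-1} + p_{i-2}, q_i = a_i*q_{i-1} + q_{i-2} with p_{-2}=0, p_{-1}=1, q_{-2}=1, q_{-1}=0):
  i=0: a_0=6, p_0 = 6*1 + 0 = 6, q_0 = 6*0 + 1 = 1.
  i=1: a_1=1, p_1 = 1*6 + 1 = 7, q_1 = 1*1 + 0 = 1.
  i=2: a_2=1, p_2 = 1*7 + 6 = 13, q_2 = 1*1 + 1 = 2.
  i=3: a_3=3, p_3 = 3*13 + 7 = 46, q_3 = 3*2 + 1 = 7.
  i=4: a_4=1, p_4 = 1*46 + 13 = 59, q_4 = 1*7 + 2 = 9.
  i=5: a_5=5, p_5 = 5*59 + 46 = 341, q_5 = 5*9 + 7 = 52.
  i=6: a_6=1, p_6 = 1*341 + 59 = 400, q_6 = 1*52 + 9 = 61.
  i=7: a_7=3, p_7 = 3*400 + 341 = 1541, q_7 = 3*61 + 52 = 235.
  i=8: a_8=1, p_8 = 1*1541 + 400 = 1941, q_8 = 1*235 + 61 = 296.
  i=9: a_9=1, p_9 = 1*1941 + 1541 = 3482, q_9 = 1*296 + 235 = 531.
Check: 3482^2 - 43*531^2 = 12124324 - 12124323 = 1, so (x, y) = (3482, 531) solves the equation, and by the theorem it is the least positive solution.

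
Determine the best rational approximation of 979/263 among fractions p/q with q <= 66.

67/18

Expand x = 979/263 as a continued fraction with the Euclidean algorithm:
  979 = 3*263 + 190, so a_0 = 3.
  263 = 1*190 + 73, so a_1 = 1.
  190 = 2*73 + 44, so a_2 = 2.
  73 = 1*44 + 29, so a_3 = 1.
  44 = 1*29 + 15, so a_4 = 1.
  29 = 1*15 + 14, so a_5 = 1.
  15 = 1*14 + 1, so a_6 = 1.
  14 = 14*1 + 0, so a_7 = 14.
so x = [3; 1, 2, 1, 1, 1, 1, 14].
Convergents (p_i = a_i*p_{i-1} + p_{i-2}, q_i = a_i*q_{i-1} + q_{i-2} with p_{-2}=0, p_{-1}=1, q_{-2}=1, q_{-1}=0), until the denominator exceeds 66:
  i=0: a_0=3, p_0 = 3*1 + 0 = 3, q_0 = 3*0 + 1 = 1.
  i=1: a_1=1, p_1 = 1*3 + 1 = 4, q_1 = 1*1 + 0 = 1.
  i=2: a_2=2, p_2 = 2*4 + 3 = 11, q_2 = 2*1 + 1 = 3.
  i=3: a_3=1, p_3 = 1*11 + 4 = 15, q_3 = 1*3 + 1 = 4.
  i=4: a_4=1, p_4 = 1*15 + 11 = 26, q_4 = 1*4 + 3 = 7.
  i=5: a_5=1, p_5 = 1*26 + 15 = 41, q_5 = 1*7 + 4 = 11.
  i=6: a_6=1, p_6 = 1*41 + 26 = 67, q_6 = 1*11 + 7 = 18.
  i=7: a_7=14, p_7 = 14*67 + 41 = 979, q_7 = 14*18 + 11 = 263.
q_7 = 263 > 66, so the last convergent with denominator <= 66 is p_6/q_6 = 67/18.
The closest fraction with denominator <= 66 is either p_6/q_6 or the intermediate fraction (k*p_6 + p_5)/(k*q_6 + q_5) with the largest k >= 1 whose denominator stays <= 66; these approach x as k grows, and every other convergent or intermediate fraction in range is farther away.
Largest k: floor((66 - q_5)/q_6) = floor((66 - 11)/18) = 3.
That gives (3*67 + 41)/(3*18 + 11) = 242/65.
Compare the errors: |x - 67/18| = |979*18 - 67*263|/(263*18) = 1/4734, and |x - 242/65| = |979*65 - 242*263|/(263*65) = 11/17095.
Cross-multiplying, 1*17095 = 17095 < 52074 = 11*4734, so 1/4734 is smaller: the convergent 67/18 is closer to x than 242/65.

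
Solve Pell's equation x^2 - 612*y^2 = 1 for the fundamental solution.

(x, y) = (2177, 88)

First expand sqrt(612) as a continued fraction. With x_i = (sqrt(612) + m_i)/d_i and (m_0, d_0) = (0, 1): a_0 = floor(sqrt(612)) = 24, since 24^2 = 576 <= 612 < 625 = 25^2.
Iterate m_{i+1} = d_i*a_i - m_i, d_{i+1} = (612 - m_{i+1}^2)/d_i, a_{i+1} = floor((a_0 + m_{i+1})/d_{i+1}):
  m_1 = 1*24 - 0 = 24, d_1 = (612 - 24^2)/1 = 36/1 = 36, a_1 = floor((24 + 24)/36) = 1.
  m_2 = 36*1 - 24 = 12, d_2 = (612 - 12^2)/36 = 468/36 = 13, a_2 = floor((24 + 12)/13) = 2.
  m_3 = 13*2 - 12 = 14, d_3 = (612 - 14^2)/13 = 416/13 = 32, a_3 = floor((24 + 14)/32) = 1.
  m_4 = 32*1 - 14 = 18, d_4 = (612 - 18^2)/32 = 288/32 = 9, a_4 = floor((24 + 18)/9) = 4.
  m_5 = 9*4 - 18 = 18, d_5 = (612 - 18^2)/9 = 288/9 = 32, a_5 = floor((24 + 18)/32) = 1.
  m_6 = 32*1 - 18 = 14, d_6 = (612 - 14^2)/32 = 416/32 = 13, a_6 = floor((24 + 14)/13) = 2.
  m_7 = 13*2 - 14 = 12, d_7 = (612 - 12^2)/13 = 468/13 = 36, a_7 = floor((24 + 12)/36) = 1.
  m_8 = 36*1 - 12 = 24, d_8 = (612 - 24^2)/36 = 36/36 = 1, a_8 = floor((24 + 24)/1) = 48.
  m_9 = 1*48 - 24 = 24, d_9 = (612 - 24^2)/1 = 36/1 = 36: (m_9, d_9) = (m_1, d_1) = (24, 36), so from here the quotients repeat a_1, ..., a_8; the period length is 8.
So sqrt(612) = [24; (1, 2, 1, 4, 1, 2, 1, 48)] with period length k = 8.
k is even, so the fundamental solution of x^2 - 612y^2 = 1 is (p_{k-1}, q_{k-1}) = (p_7, q_7); compute convergents through index 7.
Convergents (p_i = a_i*p_{i-1} + p_{i-2}, q_i = a_i*q_{i-1} + q_{i-2} with p_{-2}=0, p_{-1}=1, q_{-2}=1, q_{-1}=0):
  i=0: a_0=24, p_0 = 24*1 + 0 = 24, q_0 = 24*0 + 1 = 1.
  i=1: a_1=1, p_1 = 1*24 + 1 = 25, q_1 = 1*1 + 0 = 1.
  i=2: a_2=2, p_2 = 2*25 + 24 = 74, q_2 = 2*1 + 1 = 3.
  i=3: a_3=1, p_3 = 1*74 + 25 = 99, q_3 = 1*3 + 1 = 4.
  i=4: a_4=4, p_4 = 4*99 + 74 = 470, q_4 = 4*4 + 3 = 19.
  i=5: a_5=1, p_5 = 1*470 + 99 = 569, q_5 = 1*19 + 4 = 23.
  i=6: a_6=2, p_6 = 2*569 + 470 = 1608, q_6 = 2*23 + 19 = 65.
  i=7: a_7=1, p_7 = 1*1608 + 569 = 2177, q_7 = 1*65 + 23 = 88.
Check: 2177^2 - 612*88^2 = 4739329 - 4739328 = 1, so (x, y) = (2177, 88) solves the equation, and by the theorem it is the least positive solution.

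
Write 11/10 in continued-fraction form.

[1; 10]

Run the Euclidean algorithm on 11 and 10; the successive quotients are the partial quotients a_0, a_1, ... (each step inverts the fractional part left over by the previous one):
  11 = 1*10 + 1, so a_0 = 1.
  10 = 10*1 + 0, so a_1 = 10.
The remainder reaches 0 after 2 divisions, so the expansion has 2 partial quotients, read off in order.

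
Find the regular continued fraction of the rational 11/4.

Run the Euclidean algorithm on 11 and 4; the successive quotients are the partial quotients a_0, a_1, ... (each step inverts the fractional part left over by the previous one):
  11 = 2*4 + 3, so a_0 = 2.
  4 = 1*3 + 1, so a_1 = 1.
  3 = 3*1 + 0, so a_2 = 3.
The remainder reaches 0 after 3 divisions, so the expansion has 3 partial quotients, read off in order.

[2; 1, 3]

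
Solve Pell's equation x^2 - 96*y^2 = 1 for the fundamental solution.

(x, y) = (49, 5)

First expand sqrt(96) as a continued fraction. With x_i = (sqrt(96) + m_i)/d_i and (m_0, d_0) = (0, 1): a_0 = floor(sqrt(96)) = 9, since 9^2 = 81 <= 96 < 100 = 10^2.
Iterate m_{i+1} = d_i*a_i - m_i, d_{i+1} = (96 - m_{i+1}^2)/d_i, a_{i+1} = floor((a_0 + m_{i+1})/d_{i+1}):
  m_1 = 1*9 - 0 = 9, d_1 = (96 - 9^2)/1 = 15/1 = 15, a_1 = floor((9 + 9)/15) = 1.
  m_2 = 15*1 - 9 = 6, d_2 = (96 - 6^2)/15 = 60/15 = 4, a_2 = floor((9 + 6)/4) = 3.
  m_3 = 4*3 - 6 = 6, d_3 = (96 - 6^2)/4 = 60/4 = 15, a_3 = floor((9 + 6)/15) = 1.
  m_4 = 15*1 - 6 = 9, d_4 = (96 - 9^2)/15 = 15/15 = 1, a_4 = floor((9 + 9)/1) = 18.
  m_5 = 1*18 - 9 = 9, d_5 = (96 - 9^2)/1 = 15/1 = 15: (m_5, d_5) = (m_1, d_1) = (9, 15), so from here the quotients repeat a_1, ..., a_4; the period length is 4.
So sqrt(96) = [9; (1, 3, 1, 18)] with period length k = 4.
k is even, so the fundamental solution of x^2 - 96y^2 = 1 is (p_{k-1}, q_{k-1}) = (p_3, q_3); compute convergents through index 3.
Convergents (p_i = a_i*p_{i-1} + p_{i-2}, q_i = a_i*q_{i-1} + q_{i-2} with p_{-2}=0, p_{-1}=1, q_{-2}=1, q_{-1}=0):
  i=0: a_0=9, p_0 = 9*1 + 0 = 9, q_0 = 9*0 + 1 = 1.
  i=1: a_1=1, p_1 = 1*9 + 1 = 10, q_1 = 1*1 + 0 = 1.
  i=2: a_2=3, p_2 = 3*10 + 9 = 39, q_2 = 3*1 + 1 = 4.
  i=3: a_3=1, p_3 = 1*39 + 10 = 49, q_3 = 1*4 + 1 = 5.
Check: 49^2 - 96*5^2 = 2401 - 2400 = 1, so (x, y) = (49, 5) solves the equation, and by the theorem it is the least positive solution.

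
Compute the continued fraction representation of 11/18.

Run the Euclidean algorithm on 11 and 18; the successive quotients are the partial quotients a_0, a_1, ... (each step inverts the fractional part left over by the previous one):
  11 = 0*18 + 11, so a_0 = 0.
  18 = 1*11 + 7, so a_1 = 1.
  11 = 1*7 + 4, so a_2 = 1.
  7 = 1*4 + 3, so a_3 = 1.
  4 = 1*3 + 1, so a_4 = 1.
  3 = 3*1 + 0, so a_5 = 3.
The remainder reaches 0 after 6 divisions, so the expansion has 6 partial quotients, read off in order.

[0; 1, 1, 1, 1, 3]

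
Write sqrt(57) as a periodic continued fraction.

[7; (1, 1, 4, 1, 1, 14)]

Write x_i = (sqrt(57) + m_i)/d_i with (m_0, d_0) = (0, 1). a_0 = floor(sqrt(57)) = 7, since 7^2 = 49 <= 57 < 64 = 8^2.
Iterate m_{i+1} = d_i*a_i - m_i, d_{i+1} = (57 - m_{i+1}^2)/d_i, a_{i+1} = floor((a_0 + m_{i+1})/d_{i+1}):
  m_1 = 1*7 - 0 = 7, d_1 = (57 - 7^2)/1 = 8/1 = 8, a_1 = floor((7 + 7)/8) = 1.
  m_2 = 8*1 - 7 = 1, d_2 = (57 - 1^2)/8 = 56/8 = 7, a_2 = floor((7 + 1)/7) = 1.
  m_3 = 7*1 - 1 = 6, d_3 = (57 - 6^2)/7 = 21/7 = 3, a_3 = floor((7 + 6)/3) = 4.
  m_4 = 3*4 - 6 = 6, d_4 = (57 - 6^2)/3 = 21/3 = 7, a_4 = floor((7 + 6)/7) = 1.
  m_5 = 7*1 - 6 = 1, d_5 = (57 - 1^2)/7 = 56/7 = 8, a_5 = floor((7 + 1)/8) = 1.
  m_6 = 8*1 - 1 = 7, d_6 = (57 - 7^2)/8 = 8/8 = 1, a_6 = floor((7 + 7)/1) = 14.
  m_7 = 1*14 - 7 = 7, d_7 = (57 - 7^2)/1 = 8/1 = 8: (m_7, d_7) = (m_1, d_1) = (7, 8), so from here the quotients repeat a_1, ..., a_6; the period length is 6.
Hence the expansion of sqrt(57) is a_0 = 7 followed by the repeating block 1, 1, 4, 1, 1, 14 (period 6).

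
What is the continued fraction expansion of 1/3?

[0; 3]

Run the Euclidean algorithm on 1 and 3; the successive quotients are the partial quotients a_0, a_1, ... (each step inverts the fractional part left over by the previous one):
  1 = 0*3 + 1, so a_0 = 0.
  3 = 3*1 + 0, so a_1 = 3.
The remainder reaches 0 after 2 divisions, so the expansion has 2 partial quotients, read off in order.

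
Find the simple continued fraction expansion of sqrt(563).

Write x_i = (sqrt(563) + m_i)/d_i with (m_0, d_0) = (0, 1). a_0 = floor(sqrt(563)) = 23, since 23^2 = 529 <= 563 < 576 = 24^2.
Iterate m_{i+1} = d_i*a_i - m_i, d_{i+1} = (563 - m_{i+1}^2)/d_i, a_{i+1} = floor((a_0 + m_{i+1})/d_{i+1}):
  m_1 = 1*23 - 0 = 23, d_1 = (563 - 23^2)/1 = 34/1 = 34, a_1 = floor((23 + 23)/34) = 1.
  m_2 = 34*1 - 23 = 11, d_2 = (563 - 11^2)/34 = 442/34 = 13, a_2 = floor((23 + 11)/13) = 2.
  m_3 = 13*2 - 11 = 15, d_3 = (563 - 15^2)/13 = 338/13 = 26, a_3 = floor((23 + 15)/26) = 1.
  m_4 = 26*1 - 15 = 11, d_4 = (563 - 11^2)/26 = 442/26 = 17, a_4 = floor((23 + 11)/17) = 2.
  m_5 = 17*2 - 11 = 23, d_5 = (563 - 23^2)/17 = 34/17 = 2, a_5 = floor((23 + 23)/2) = 23.
  m_6 = 2*23 - 23 = 23, d_6 = (563 - 23^2)/2 = 34/2 = 17, a_6 = floor((23 + 23)/17) = 2.
  m_7 = 17*2 - 23 = 11, d_7 = (563 - 11^2)/17 = 442/17 = 26, a_7 = floor((23 + 11)/26) = 1.
  m_8 = 26*1 - 11 = 15, d_8 = (563 - 15^2)/26 = 338/26 = 13, a_8 = floor((23 + 15)/13) = 2.
  m_9 = 13*2 - 15 = 11, d_9 = (563 - 11^2)/13 = 442/13 = 34, a_9 = floor((23 + 11)/34) = 1.
  m_10 = 34*1 - 11 = 23, d_10 = (563 - 23^2)/34 = 34/34 = 1, a_10 = floor((23 + 23)/1) = 46.
  m_11 = 1*46 - 23 = 23, d_11 = (563 - 23^2)/1 = 34/1 = 34: (m_11, d_11) = (m_1, d_1) = (23, 34), so from here the quotients repeat a_1, ..., a_10; the period length is 10.
Hence the expansion of sqrt(563) is a_0 = 23 followed by the repeating block 1, 2, 1, 2, 23, 2, 1, 2, 1, 46 (period 10).

[23; (1, 2, 1, 2, 23, 2, 1, 2, 1, 46)]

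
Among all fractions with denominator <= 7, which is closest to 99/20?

Expand x = 99/20 as a continued fraction with the Euclidean algorithm:
  99 = 4*20 + 19, so a_0 = 4.
  20 = 1*19 + 1, so a_1 = 1.
  19 = 19*1 + 0, so a_2 = 19.
so x = [4; 1, 19].
Convergents (p_i = a_i*p_{i-1} + p_{i-2}, q_i = a_i*q_{i-1} + q_{i-2} with p_{-2}=0, p_{-1}=1, q_{-2}=1, q_{-1}=0), until the denominator exceeds 7:
  i=0: a_0=4, p_0 = 4*1 + 0 = 4, q_0 = 4*0 + 1 = 1.
  i=1: a_1=1, p_1 = 1*4 + 1 = 5, q_1 = 1*1 + 0 = 1.
  i=2: a_2=19, p_2 = 19*5 + 4 = 99, q_2 = 19*1 + 1 = 20.
q_2 = 20 > 7, so the last convergent with denominator <= 7 is p_1/q_1 = 5/1.
The closest fraction with denominator <= 7 is either p_1/q_1 or the intermediate fraction (k*p_1 + p_0)/(k*q_1 + q_0) with the largest k >= 1 whose denominator stays <= 7; these approach x as k grows, and every other convergent or intermediate fraction in range is farther away.
Largest k: floor((7 - q_0)/q_1) = floor((7 - 1)/1) = 6.
That gives (6*5 + 4)/(6*1 + 1) = 34/7.
Compare the errors: |x - 5/1| = |99*1 - 5*20|/(20*1) = 1/20, and |x - 34/7| = |99*7 - 34*20|/(20*7) = 13/140.
Cross-multiplying, 1*140 = 140 < 260 = 13*20, so 1/20 is smaller: the convergent 5/1 is closer to x than 34/7.

5/1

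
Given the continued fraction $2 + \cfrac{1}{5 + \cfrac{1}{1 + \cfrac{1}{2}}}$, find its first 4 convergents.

Using the convergent recurrence p_i = a_i*p_{i-1} + p_{i-2}, q_i = a_i*q_{i-1} + q_{i-2} with p_{-2}=0, p_{-1}=1, q_{-2}=1, q_{-1}=0:
  i=0: a_0=2, p_0 = 2*1 + 0 = 2, q_0 = 2*0 + 1 = 1.
  i=1: a_1=5, p_1 = 5*2 + 1 = 11, q_1 = 5*1 + 0 = 5.
  i=2: a_2=1, p_2 = 1*11 + 2 = 13, q_2 = 1*5 + 1 = 6.
  i=3: a_3=2, p_3 = 2*13 + 11 = 37, q_3 = 2*6 + 5 = 17.

2/1, 11/5, 13/6, 37/17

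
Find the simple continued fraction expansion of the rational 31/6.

Run the Euclidean algorithm on 31 and 6; the successive quotients are the partial quotients a_0, a_1, ... (each step inverts the fractional part left over by the previous one):
  31 = 5*6 + 1, so a_0 = 5.
  6 = 6*1 + 0, so a_1 = 6.
The remainder reaches 0 after 2 divisions, so the expansion has 2 partial quotients, read off in order.

[5; 6]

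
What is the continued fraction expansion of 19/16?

Run the Euclidean algorithm on 19 and 16; the successive quotients are the partial quotients a_0, a_1, ... (each step inverts the fractional part left over by the previous one):
  19 = 1*16 + 3, so a_0 = 1.
  16 = 5*3 + 1, so a_1 = 5.
  3 = 3*1 + 0, so a_2 = 3.
The remainder reaches 0 after 3 divisions, so the expansion has 3 partial quotients, read off in order.

[1; 5, 3]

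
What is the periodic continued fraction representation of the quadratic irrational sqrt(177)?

[13; (3, 3, 2, 8, 2, 3, 3, 26)]

Write x_i = (sqrt(177) + m_i)/d_i with (m_0, d_0) = (0, 1). a_0 = floor(sqrt(177)) = 13, since 13^2 = 169 <= 177 < 196 = 14^2.
Iterate m_{i+1} = d_i*a_i - m_i, d_{i+1} = (177 - m_{i+1}^2)/d_i, a_{i+1} = floor((a_0 + m_{i+1})/d_{i+1}):
  m_1 = 1*13 - 0 = 13, d_1 = (177 - 13^2)/1 = 8/1 = 8, a_1 = floor((13 + 13)/8) = 3.
  m_2 = 8*3 - 13 = 11, d_2 = (177 - 11^2)/8 = 56/8 = 7, a_2 = floor((13 + 11)/7) = 3.
  m_3 = 7*3 - 11 = 10, d_3 = (177 - 10^2)/7 = 77/7 = 11, a_3 = floor((13 + 10)/11) = 2.
  m_4 = 11*2 - 10 = 12, d_4 = (177 - 12^2)/11 = 33/11 = 3, a_4 = floor((13 + 12)/3) = 8.
  m_5 = 3*8 - 12 = 12, d_5 = (177 - 12^2)/3 = 33/3 = 11, a_5 = floor((13 + 12)/11) = 2.
  m_6 = 11*2 - 12 = 10, d_6 = (177 - 10^2)/11 = 77/11 = 7, a_6 = floor((13 + 10)/7) = 3.
  m_7 = 7*3 - 10 = 11, d_7 = (177 - 11^2)/7 = 56/7 = 8, a_7 = floor((13 + 11)/8) = 3.
  m_8 = 8*3 - 11 = 13, d_8 = (177 - 13^2)/8 = 8/8 = 1, a_8 = floor((13 + 13)/1) = 26.
  m_9 = 1*26 - 13 = 13, d_9 = (177 - 13^2)/1 = 8/1 = 8: (m_9, d_9) = (m_1, d_1) = (13, 8), so from here the quotients repeat a_1, ..., a_8; the period length is 8.
Hence the expansion of sqrt(177) is a_0 = 13 followed by the repeating block 3, 3, 2, 8, 2, 3, 3, 26 (period 8).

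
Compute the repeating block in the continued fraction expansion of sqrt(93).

Write x_i = (sqrt(93) + m_i)/d_i with (m_0, d_0) = (0, 1). a_0 = floor(sqrt(93)) = 9, since 9^2 = 81 <= 93 < 100 = 10^2.
Iterate m_{i+1} = d_i*a_i - m_i, d_{i+1} = (93 - m_{i+1}^2)/d_i, a_{i+1} = floor((a_0 + m_{i+1})/d_{i+1}):
  m_1 = 1*9 - 0 = 9, d_1 = (93 - 9^2)/1 = 12/1 = 12, a_1 = floor((9 + 9)/12) = 1.
  m_2 = 12*1 - 9 = 3, d_2 = (93 - 3^2)/12 = 84/12 = 7, a_2 = floor((9 + 3)/7) = 1.
  m_3 = 7*1 - 3 = 4, d_3 = (93 - 4^2)/7 = 77/7 = 11, a_3 = floor((9 + 4)/11) = 1.
  m_4 = 11*1 - 4 = 7, d_4 = (93 - 7^2)/11 = 44/11 = 4, a_4 = floor((9 + 7)/4) = 4.
  m_5 = 4*4 - 7 = 9, d_5 = (93 - 9^2)/4 = 12/4 = 3, a_5 = floor((9 + 9)/3) = 6.
  m_6 = 3*6 - 9 = 9, d_6 = (93 - 9^2)/3 = 12/3 = 4, a_6 = floor((9 + 9)/4) = 4.
  m_7 = 4*4 - 9 = 7, d_7 = (93 - 7^2)/4 = 44/4 = 11, a_7 = floor((9 + 7)/11) = 1.
  m_8 = 11*1 - 7 = 4, d_8 = (93 - 4^2)/11 = 77/11 = 7, a_8 = floor((9 + 4)/7) = 1.
  m_9 = 7*1 - 4 = 3, d_9 = (93 - 3^2)/7 = 84/7 = 12, a_9 = floor((9 + 3)/12) = 1.
  m_10 = 12*1 - 3 = 9, d_10 = (93 - 9^2)/12 = 12/12 = 1, a_10 = floor((9 + 9)/1) = 18.
  m_11 = 1*18 - 9 = 9, d_11 = (93 - 9^2)/1 = 12/1 = 12: (m_11, d_11) = (m_1, d_1) = (9, 12), so from here the quotients repeat a_1, ..., a_10; the period length is 10.
Hence the expansion of sqrt(93) is a_0 = 9 followed by the repeating block 1, 1, 1, 4, 6, 4, 1, 1, 1, 18 (period 10).

[9; (1, 1, 1, 4, 6, 4, 1, 1, 1, 18)]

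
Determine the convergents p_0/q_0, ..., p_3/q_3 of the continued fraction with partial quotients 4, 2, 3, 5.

4/1, 9/2, 31/7, 164/37

Using the convergent recurrence p_i = a_i*p_{i-1} + p_{i-2}, q_i = a_i*q_{i-1} + q_{i-2} with p_{-2}=0, p_{-1}=1, q_{-2}=1, q_{-1}=0:
  i=0: a_0=4, p_0 = 4*1 + 0 = 4, q_0 = 4*0 + 1 = 1.
  i=1: a_1=2, p_1 = 2*4 + 1 = 9, q_1 = 2*1 + 0 = 2.
  i=2: a_2=3, p_2 = 3*9 + 4 = 31, q_2 = 3*2 + 1 = 7.
  i=3: a_3=5, p_3 = 5*31 + 9 = 164, q_3 = 5*7 + 2 = 37.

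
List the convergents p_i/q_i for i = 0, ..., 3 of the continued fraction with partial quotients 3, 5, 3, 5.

Using the convergent recurrence p_i = a_i*p_{i-1} + p_{i-2}, q_i = a_i*q_{i-1} + q_{i-2} with p_{-2}=0, p_{-1}=1, q_{-2}=1, q_{-1}=0:
  i=0: a_0=3, p_0 = 3*1 + 0 = 3, q_0 = 3*0 + 1 = 1.
  i=1: a_1=5, p_1 = 5*3 + 1 = 16, q_1 = 5*1 + 0 = 5.
  i=2: a_2=3, p_2 = 3*16 + 3 = 51, q_2 = 3*5 + 1 = 16.
  i=3: a_3=5, p_3 = 5*51 + 16 = 271, q_3 = 5*16 + 5 = 85.

3/1, 16/5, 51/16, 271/85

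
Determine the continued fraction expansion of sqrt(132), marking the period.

[11; (2, 22)]

Write x_i = (sqrt(132) + m_i)/d_i with (m_0, d_0) = (0, 1). a_0 = floor(sqrt(132)) = 11, since 11^2 = 121 <= 132 < 144 = 12^2.
Iterate m_{i+1} = d_i*a_i - m_i, d_{i+1} = (132 - m_{i+1}^2)/d_i, a_{i+1} = floor((a_0 + m_{i+1})/d_{i+1}):
  m_1 = 1*11 - 0 = 11, d_1 = (132 - 11^2)/1 = 11/1 = 11, a_1 = floor((11 + 11)/11) = 2.
  m_2 = 11*2 - 11 = 11, d_2 = (132 - 11^2)/11 = 11/11 = 1, a_2 = floor((11 + 11)/1) = 22.
  m_3 = 1*22 - 11 = 11, d_3 = (132 - 11^2)/1 = 11/1 = 11: (m_3, d_3) = (m_1, d_1) = (11, 11), so from here the quotients repeat a_1, a_2; the period length is 2.
Hence the expansion of sqrt(132) is a_0 = 11 followed by the repeating block 2, 22 (period 2).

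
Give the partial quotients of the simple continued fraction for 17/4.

[4; 4]

Run the Euclidean algorithm on 17 and 4; the successive quotients are the partial quotients a_0, a_1, ... (each step inverts the fractional part left over by the previous one):
  17 = 4*4 + 1, so a_0 = 4.
  4 = 4*1 + 0, so a_1 = 4.
The remainder reaches 0 after 2 divisions, so the expansion has 2 partial quotients, read off in order.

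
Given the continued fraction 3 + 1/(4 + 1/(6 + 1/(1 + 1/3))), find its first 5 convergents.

Using the convergent recurrence p_i = a_i*p_{i-1} + p_{i-2}, q_i = a_i*q_{i-1} + q_{i-2} with p_{-2}=0, p_{-1}=1, q_{-2}=1, q_{-1}=0:
  i=0: a_0=3, p_0 = 3*1 + 0 = 3, q_0 = 3*0 + 1 = 1.
  i=1: a_1=4, p_1 = 4*3 + 1 = 13, q_1 = 4*1 + 0 = 4.
  i=2: a_2=6, p_2 = 6*13 + 3 = 81, q_2 = 6*4 + 1 = 25.
  i=3: a_3=1, p_3 = 1*81 + 13 = 94, q_3 = 1*25 + 4 = 29.
  i=4: a_4=3, p_4 = 3*94 + 81 = 363, q_4 = 3*29 + 25 = 112.

3/1, 13/4, 81/25, 94/29, 363/112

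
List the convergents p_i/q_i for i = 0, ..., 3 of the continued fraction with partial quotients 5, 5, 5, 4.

5/1, 26/5, 135/26, 566/109

Using the convergent recurrence p_i = a_i*p_{i-1} + p_{i-2}, q_i = a_i*q_{i-1} + q_{i-2} with p_{-2}=0, p_{-1}=1, q_{-2}=1, q_{-1}=0:
  i=0: a_0=5, p_0 = 5*1 + 0 = 5, q_0 = 5*0 + 1 = 1.
  i=1: a_1=5, p_1 = 5*5 + 1 = 26, q_1 = 5*1 + 0 = 5.
  i=2: a_2=5, p_2 = 5*26 + 5 = 135, q_2 = 5*5 + 1 = 26.
  i=3: a_3=4, p_3 = 4*135 + 26 = 566, q_3 = 4*26 + 5 = 109.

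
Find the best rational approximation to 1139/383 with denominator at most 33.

Expand x = 1139/383 as a continued fraction with the Euclidean algorithm:
  1139 = 2*383 + 373, so a_0 = 2.
  383 = 1*373 + 10, so a_1 = 1.
  373 = 37*10 + 3, so a_2 = 37.
  10 = 3*3 + 1, so a_3 = 3.
  3 = 3*1 + 0, so a_4 = 3.
so x = [2; 1, 37, 3, 3].
Convergents (p_i = a_i*p_{i-1} + p_{i-2}, q_i = a_i*q_{i-1} + q_{i-2} with p_{-2}=0, p_{-1}=1, q_{-2}=1, q_{-1}=0), until the denominator exceeds 33:
  i=0: a_0=2, p_0 = 2*1 + 0 = 2, q_0 = 2*0 + 1 = 1.
  i=1: a_1=1, p_1 = 1*2 + 1 = 3, q_1 = 1*1 + 0 = 1.
  i=2: a_2=37, p_2 = 37*3 + 2 = 113, q_2 = 37*1 + 1 = 38.
q_2 = 38 > 33, so the last convergent with denominator <= 33 is p_1/q_1 = 3/1.
The closest fraction with denominator <= 33 is either p_1/q_1 or the intermediate fraction (k*p_1 + p_0)/(k*q_1 + q_0) with the largest k >= 1 whose denominator stays <= 33; these approach x as k grows, and every other convergent or intermediate fraction in range is farther away.
Largest k: floor((33 - q_0)/q_1) = floor((33 - 1)/1) = 32.
That gives (32*3 + 2)/(32*1 + 1) = 98/33.
Compare the errors: |x - 3/1| = |1139*1 - 3*383|/(383*1) = 10/383, and |x - 98/33| = |1139*33 - 98*383|/(383*33) = 53/12639.
Cross-multiplying, 53*383 = 20299 < 126390 = 10*12639, so 53/12639 is smaller: the intermediate fraction 98/33 is closer to x than 3/1.

98/33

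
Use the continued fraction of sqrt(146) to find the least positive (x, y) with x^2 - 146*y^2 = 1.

(x, y) = (145, 12)

First expand sqrt(146) as a continued fraction. With x_i = (sqrt(146) + m_i)/d_i and (m_0, d_0) = (0, 1): a_0 = floor(sqrt(146)) = 12, since 12^2 = 144 <= 146 < 169 = 13^2.
Iterate m_{i+1} = d_i*a_i - m_i, d_{i+1} = (146 - m_{i+1}^2)/d_i, a_{i+1} = floor((a_0 + m_{i+1})/d_{i+1}):
  m_1 = 1*12 - 0 = 12, d_1 = (146 - 12^2)/1 = 2/1 = 2, a_1 = floor((12 + 12)/2) = 12.
  m_2 = 2*12 - 12 = 12, d_2 = (146 - 12^2)/2 = 2/2 = 1, a_2 = floor((12 + 12)/1) = 24.
  m_3 = 1*24 - 12 = 12, d_3 = (146 - 12^2)/1 = 2/1 = 2: (m_3, d_3) = (m_1, d_1) = (12, 2), so from here the quotients repeat a_1, a_2; the period length is 2.
So sqrt(146) = [12; (12, 24)] with period length k = 2.
k is even, so the fundamental solution of x^2 - 146y^2 = 1 is (p_{k-1}, q_{k-1}) = (p_1, q_1); compute convergents through index 1.
Convergents (p_i = a_i*p_{i-1} + p_{i-2}, q_i = a_i*q_{i-1} + q_{i-2} with p_{-2}=0, p_{-1}=1, q_{-2}=1, q_{-1}=0):
  i=0: a_0=12, p_0 = 12*1 + 0 = 12, q_0 = 12*0 + 1 = 1.
  i=1: a_1=12, p_1 = 12*12 + 1 = 145, q_1 = 12*1 + 0 = 12.
Check: 145^2 - 146*12^2 = 21025 - 21024 = 1, so (x, y) = (145, 12) solves the equation, and by the theorem it is the least positive solution.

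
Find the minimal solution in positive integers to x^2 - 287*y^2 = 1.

(x, y) = (288, 17)

First expand sqrt(287) as a continued fraction. With x_i = (sqrt(287) + m_i)/d_i and (m_0, d_0) = (0, 1): a_0 = floor(sqrt(287)) = 16, since 16^2 = 256 <= 287 < 289 = 17^2.
Iterate m_{i+1} = d_i*a_i - m_i, d_{i+1} = (287 - m_{i+1}^2)/d_i, a_{i+1} = floor((a_0 + m_{i+1})/d_{i+1}):
  m_1 = 1*16 - 0 = 16, d_1 = (287 - 16^2)/1 = 31/1 = 31, a_1 = floor((16 + 16)/31) = 1.
  m_2 = 31*1 - 16 = 15, d_2 = (287 - 15^2)/31 = 62/31 = 2, a_2 = floor((16 + 15)/2) = 15.
  m_3 = 2*15 - 15 = 15, d_3 = (287 - 15^2)/2 = 62/2 = 31, a_3 = floor((16 + 15)/31) = 1.
  m_4 = 31*1 - 15 = 16, d_4 = (287 - 16^2)/31 = 31/31 = 1, a_4 = floor((16 + 16)/1) = 32.
  m_5 = 1*32 - 16 = 16, d_5 = (287 - 16^2)/1 = 31/1 = 31: (m_5, d_5) = (m_1, d_1) = (16, 31), so from here the quotients repeat a_1, ..., a_4; the period length is 4.
So sqrt(287) = [16; (1, 15, 1, 32)] with period length k = 4.
k is even, so the fundamental solution of x^2 - 287y^2 = 1 is (p_{k-1}, q_{k-1}) = (p_3, q_3); compute convergents through index 3.
Convergents (p_i = a_i*p_{i-1} + p_{i-2}, q_i = a_i*q_{i-1} + q_{i-2} with p_{-2}=0, p_{-1}=1, q_{-2}=1, q_{-1}=0):
  i=0: a_0=16, p_0 = 16*1 + 0 = 16, q_0 = 16*0 + 1 = 1.
  i=1: a_1=1, p_1 = 1*16 + 1 = 17, q_1 = 1*1 + 0 = 1.
  i=2: a_2=15, p_2 = 15*17 + 16 = 271, q_2 = 15*1 + 1 = 16.
  i=3: a_3=1, p_3 = 1*271 + 17 = 288, q_3 = 1*16 + 1 = 17.
Check: 288^2 - 287*17^2 = 82944 - 82943 = 1, so (x, y) = (288, 17) solves the equation, and by the theorem it is the least positive solution.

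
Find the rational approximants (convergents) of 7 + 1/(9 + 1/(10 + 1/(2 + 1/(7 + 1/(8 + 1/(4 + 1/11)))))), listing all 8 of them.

7/1, 64/9, 647/91, 1358/191, 10153/1428, 82582/11615, 340481/47888, 3827873/538383

Using the convergent recurrence p_i = a_i*p_{i-1} + p_{i-2}, q_i = a_i*q_{i-1} + q_{i-2} with p_{-2}=0, p_{-1}=1, q_{-2}=1, q_{-1}=0:
  i=0: a_0=7, p_0 = 7*1 + 0 = 7, q_0 = 7*0 + 1 = 1.
  i=1: a_1=9, p_1 = 9*7 + 1 = 64, q_1 = 9*1 + 0 = 9.
  i=2: a_2=10, p_2 = 10*64 + 7 = 647, q_2 = 10*9 + 1 = 91.
  i=3: a_3=2, p_3 = 2*647 + 64 = 1358, q_3 = 2*91 + 9 = 191.
  i=4: a_4=7, p_4 = 7*1358 + 647 = 10153, q_4 = 7*191 + 91 = 1428.
  i=5: a_5=8, p_5 = 8*10153 + 1358 = 82582, q_5 = 8*1428 + 191 = 11615.
  i=6: a_6=4, p_6 = 4*82582 + 10153 = 340481, q_6 = 4*11615 + 1428 = 47888.
  i=7: a_7=11, p_7 = 11*340481 + 82582 = 3827873, q_7 = 11*47888 + 11615 = 538383.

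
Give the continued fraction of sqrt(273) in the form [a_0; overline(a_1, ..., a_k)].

Write x_i = (sqrt(273) + m_i)/d_i with (m_0, d_0) = (0, 1). a_0 = floor(sqrt(273)) = 16, since 16^2 = 256 <= 273 < 289 = 17^2.
Iterate m_{i+1} = d_i*a_i - m_i, d_{i+1} = (273 - m_{i+1}^2)/d_i, a_{i+1} = floor((a_0 + m_{i+1})/d_{i+1}):
  m_1 = 1*16 - 0 = 16, d_1 = (273 - 16^2)/1 = 17/1 = 17, a_1 = floor((16 + 16)/17) = 1.
  m_2 = 17*1 - 16 = 1, d_2 = (273 - 1^2)/17 = 272/17 = 16, a_2 = floor((16 + 1)/16) = 1.
  m_3 = 16*1 - 1 = 15, d_3 = (273 - 15^2)/16 = 48/16 = 3, a_3 = floor((16 + 15)/3) = 10.
  m_4 = 3*10 - 15 = 15, d_4 = (273 - 15^2)/3 = 48/3 = 16, a_4 = floor((16 + 15)/16) = 1.
  m_5 = 16*1 - 15 = 1, d_5 = (273 - 1^2)/16 = 272/16 = 17, a_5 = floor((16 + 1)/17) = 1.
  m_6 = 17*1 - 1 = 16, d_6 = (273 - 16^2)/17 = 17/17 = 1, a_6 = floor((16 + 16)/1) = 32.
  m_7 = 1*32 - 16 = 16, d_7 = (273 - 16^2)/1 = 17/1 = 17: (m_7, d_7) = (m_1, d_1) = (16, 17), so from here the quotients repeat a_1, ..., a_6; the period length is 6.
Hence the expansion of sqrt(273) is a_0 = 16 followed by the repeating block 1, 1, 10, 1, 1, 32 (period 6).

[16; overline(1, 1, 10, 1, 1, 32)]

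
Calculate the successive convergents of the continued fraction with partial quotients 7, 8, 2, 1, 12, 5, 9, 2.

7/1, 57/8, 121/17, 178/25, 2257/317, 11463/1610, 105424/14807, 222311/31224

Using the convergent recurrence p_i = a_i*p_{i-1} + p_{i-2}, q_i = a_i*q_{i-1} + q_{i-2} with p_{-2}=0, p_{-1}=1, q_{-2}=1, q_{-1}=0:
  i=0: a_0=7, p_0 = 7*1 + 0 = 7, q_0 = 7*0 + 1 = 1.
  i=1: a_1=8, p_1 = 8*7 + 1 = 57, q_1 = 8*1 + 0 = 8.
  i=2: a_2=2, p_2 = 2*57 + 7 = 121, q_2 = 2*8 + 1 = 17.
  i=3: a_3=1, p_3 = 1*121 + 57 = 178, q_3 = 1*17 + 8 = 25.
  i=4: a_4=12, p_4 = 12*178 + 121 = 2257, q_4 = 12*25 + 17 = 317.
  i=5: a_5=5, p_5 = 5*2257 + 178 = 11463, q_5 = 5*317 + 25 = 1610.
  i=6: a_6=9, p_6 = 9*11463 + 2257 = 105424, q_6 = 9*1610 + 317 = 14807.
  i=7: a_7=2, p_7 = 2*105424 + 11463 = 222311, q_7 = 2*14807 + 1610 = 31224.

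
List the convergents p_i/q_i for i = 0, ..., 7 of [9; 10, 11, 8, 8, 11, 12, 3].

Using the convergent recurrence p_i = a_i*p_{i-1} + p_{i-2}, q_i = a_i*q_{i-1} + q_{i-2} with p_{-2}=0, p_{-1}=1, q_{-2}=1, q_{-1}=0:
  i=0: a_0=9, p_0 = 9*1 + 0 = 9, q_0 = 9*0 + 1 = 1.
  i=1: a_1=10, p_1 = 10*9 + 1 = 91, q_1 = 10*1 + 0 = 10.
  i=2: a_2=11, p_2 = 11*91 + 9 = 1010, q_2 = 11*10 + 1 = 111.
  i=3: a_3=8, p_3 = 8*1010 + 91 = 8171, q_3 = 8*111 + 10 = 898.
  i=4: a_4=8, p_4 = 8*8171 + 1010 = 66378, q_4 = 8*898 + 111 = 7295.
  i=5: a_5=11, p_5 = 11*66378 + 8171 = 738329, q_5 = 11*7295 + 898 = 81143.
  i=6: a_6=12, p_6 = 12*738329 + 66378 = 8926326, q_6 = 12*81143 + 7295 = 981011.
  i=7: a_7=3, p_7 = 3*8926326 + 738329 = 27517307, q_7 = 3*981011 + 81143 = 3024176.

9/1, 91/10, 1010/111, 8171/898, 66378/7295, 738329/81143, 8926326/981011, 27517307/3024176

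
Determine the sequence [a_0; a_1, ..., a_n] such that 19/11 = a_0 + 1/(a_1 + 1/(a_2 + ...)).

[1; 1, 2, 1, 2]

Run the Euclidean algorithm on 19 and 11; the successive quotients are the partial quotients a_0, a_1, ... (each step inverts the fractional part left over by the previous one):
  19 = 1*11 + 8, so a_0 = 1.
  11 = 1*8 + 3, so a_1 = 1.
  8 = 2*3 + 2, so a_2 = 2.
  3 = 1*2 + 1, so a_3 = 1.
  2 = 2*1 + 0, so a_4 = 2.
The remainder reaches 0 after 5 divisions, so the expansion has 5 partial quotients, read off in order.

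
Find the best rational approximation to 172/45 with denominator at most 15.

Expand x = 172/45 as a continued fraction with the Euclidean algorithm:
  172 = 3*45 + 37, so a_0 = 3.
  45 = 1*37 + 8, so a_1 = 1.
  37 = 4*8 + 5, so a_2 = 4.
  8 = 1*5 + 3, so a_3 = 1.
  5 = 1*3 + 2, so a_4 = 1.
  3 = 1*2 + 1, so a_5 = 1.
  2 = 2*1 + 0, so a_6 = 2.
so x = [3; 1, 4, 1, 1, 1, 2].
Convergents (p_i = a_i*p_{i-1} + p_{i-2}, q_i = a_i*q_{i-1} + q_{i-2} with p_{-2}=0, p_{-1}=1, q_{-2}=1, q_{-1}=0), until the denominator exceeds 15:
  i=0: a_0=3, p_0 = 3*1 + 0 = 3, q_0 = 3*0 + 1 = 1.
  i=1: a_1=1, p_1 = 1*3 + 1 = 4, q_1 = 1*1 + 0 = 1.
  i=2: a_2=4, p_2 = 4*4 + 3 = 19, q_2 = 4*1 + 1 = 5.
  i=3: a_3=1, p_3 = 1*19 + 4 = 23, q_3 = 1*5 + 1 = 6.
  i=4: a_4=1, p_4 = 1*23 + 19 = 42, q_4 = 1*6 + 5 = 11.
  i=5: a_5=1, p_5 = 1*42 + 23 = 65, q_5 = 1*11 + 6 = 17.
q_5 = 17 > 15, so the last convergent with denominator <= 15 is p_4/q_4 = 42/11.
The closest fraction with denominator <= 15 is either p_4/q_4 or the intermediate fraction (k*p_4 + p_3)/(k*q_4 + q_3) with the largest k >= 1 whose denominator stays <= 15; these approach x as k grows, and every other convergent or intermediate fraction in range is farther away.
Largest k: floor((15 - q_3)/q_4) = floor((15 - 6)/11) = 0.
Since k = 0, no intermediate fraction beyond p_4/q_4 has denominator <= 15, so the convergent 42/11 is the closest (its error is |172*11 - 42*45|/(45*11) = 2/495).

42/11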